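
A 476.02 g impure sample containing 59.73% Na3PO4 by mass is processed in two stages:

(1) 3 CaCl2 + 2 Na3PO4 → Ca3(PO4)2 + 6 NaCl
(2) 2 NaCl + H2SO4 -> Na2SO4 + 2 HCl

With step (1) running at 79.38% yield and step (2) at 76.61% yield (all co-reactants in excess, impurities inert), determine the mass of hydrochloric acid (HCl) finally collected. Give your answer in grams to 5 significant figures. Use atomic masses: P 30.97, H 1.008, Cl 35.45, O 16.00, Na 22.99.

115.36 g

Pure Na3PO4 = 476.02 × 0.5973 = 284.327 g.
M(Na3PO4) = 3(22.99) + 30.97 + 4(16.00) = 163.94 g/mol.
M(HCl) = 1.008 + 35.45 = 36.458 g/mol.
n(Na3PO4) = 284.327 / 163.94 = 1.73433 mol.
Step 1 (Na3PO4:NaCl = 2:6): theoretical n(NaCl) = 5.20300 mol; at 79.38% yield, n(NaCl) = 4.13014 mol.
Step 2 (NaCl:HCl = 2:2): theoretical n(HCl) = 4.13014 mol, so theoretical mass = 4.13014 × 36.458 = 150.577 g.
At 76.61% yield, actual mass of HCl = 150.577 × 0.7661 = 115.357 g.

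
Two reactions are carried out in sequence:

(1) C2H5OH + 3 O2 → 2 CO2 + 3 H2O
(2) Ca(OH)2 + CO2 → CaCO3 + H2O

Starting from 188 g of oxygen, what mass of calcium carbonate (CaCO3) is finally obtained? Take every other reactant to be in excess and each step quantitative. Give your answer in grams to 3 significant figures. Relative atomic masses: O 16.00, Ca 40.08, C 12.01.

392 g

M(O2) = 2(16.00) = 32.00 g/mol.
M(CaCO3) = 40.08 + 12.01 + 3(16.00) = 100.09 g/mol.
n(O2) = 188.0 / 32.00 = 5.875 mol.
Step 1 gives a 3:2 ratio of O2 to CO2, so n(CO2) = 3.917 mol.
In step 2 the CO2:CaCO3 ratio is 1:1, so n(CaCO3) = 3.917 mol.
Mass of CaCO3 = 3.917 × 100.09 = 392.0 g.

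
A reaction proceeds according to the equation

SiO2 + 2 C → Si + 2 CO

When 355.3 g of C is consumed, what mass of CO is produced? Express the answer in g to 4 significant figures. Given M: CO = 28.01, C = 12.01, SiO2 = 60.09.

828.6 g

n(C) = 355.30 g / 12.01 g/mol = 29.584 mol.
From the equation the C:CO mole ratio is 2:2, so n(CO) = 29.584 × 2/2 = 29.584 mol.
Mass of CO = 29.584 mol × 28.01 g/mol = 828.64 g.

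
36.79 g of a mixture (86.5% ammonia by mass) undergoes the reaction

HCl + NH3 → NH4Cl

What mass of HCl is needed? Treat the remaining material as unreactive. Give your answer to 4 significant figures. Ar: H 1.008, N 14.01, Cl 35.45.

68.11 g

Mass of pure NH3 = 36.79 g × 0.865 = 31.823 g.
M(NH3) = 14.01 + 3(1.008) = 17.034 g/mol.
M(HCl) = 1.008 + 35.45 = 36.458 g/mol.
n(NH3) = 31.823 g / 17.034 g/mol = 1.8682 mol.
From the equation the NH3:HCl mole ratio is 1:1, so n(HCl) = 1.8682 × 1/1 = 1.8682 mol.
Mass of HCl = 1.8682 mol × 36.458 g/mol = 68.112 g.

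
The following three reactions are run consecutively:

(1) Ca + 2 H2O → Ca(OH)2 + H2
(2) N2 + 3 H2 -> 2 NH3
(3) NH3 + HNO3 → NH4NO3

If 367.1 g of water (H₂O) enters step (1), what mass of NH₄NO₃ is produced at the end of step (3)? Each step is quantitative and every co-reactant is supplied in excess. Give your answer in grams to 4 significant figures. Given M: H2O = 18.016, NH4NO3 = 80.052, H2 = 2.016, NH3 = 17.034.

543.7 g

n(H2O) = 367.1 / 18.016 = 20.376 mol.
Reaction (1): H2O→H2 ratio 2:1 ⇒ n(H2) = 10.188 mol.
Reaction (2): H2→NH3 ratio 3:2 ⇒ n(NH3) = 6.7921 mol.
Reaction (3): NH3→NH4NO3 ratio 1:1 ⇒ n(NH4NO3) = 6.7921 mol.
Mass of NH4NO3 = 6.7921 × 80.052 = 543.72 g.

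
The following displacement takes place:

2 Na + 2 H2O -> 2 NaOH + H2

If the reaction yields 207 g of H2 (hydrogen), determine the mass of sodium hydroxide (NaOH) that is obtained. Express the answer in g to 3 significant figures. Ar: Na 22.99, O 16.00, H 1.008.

8210 g

M(H2) = 2(1.008) = 2.016 g/mol.
M(NaOH) = 22.99 + 16.00 + 1.008 = 39.998 g/mol.
n(H2) = 207.0 g / 2.016 g/mol = 102.7 mol.
From the equation the H2:NaOH mole ratio is 1:2, so n(NaOH) = 102.7 × 2/1 = 205.4 mol.
Mass of NaOH = 205.4 mol × 39.998 g/mol = 8214 g.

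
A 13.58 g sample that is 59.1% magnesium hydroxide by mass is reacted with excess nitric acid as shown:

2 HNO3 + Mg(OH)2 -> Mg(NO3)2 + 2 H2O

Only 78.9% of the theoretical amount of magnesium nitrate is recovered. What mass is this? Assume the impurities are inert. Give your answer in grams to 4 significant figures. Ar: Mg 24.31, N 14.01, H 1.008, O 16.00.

Pure Mg(OH)2 available = 13.58 g × 0.591 = 8.0258 g.
M(Mg(OH)2) = 24.31 + 2(16.00) + 2(1.008) = 58.326 g/mol.
M(Mg(NO3)2) = 24.31 + 2(14.01) + 6(16.00) = 148.33 g/mol.
n(Mg(OH)2) = 8.0258 g / 58.326 g/mol = 0.13760 mol.
From the equation the Mg(OH)2:Mg(NO3)2 mole ratio is 1:1, so n(Mg(NO3)2) = 0.13760 × 1/1 = 0.13760 mol.
Mass of Mg(NO3)2 = 0.13760 mol × 148.33 g/mol = 20.411 g.
Actual mass collected = 20.411 g × 0.789 = 16.104 g.

16.10 g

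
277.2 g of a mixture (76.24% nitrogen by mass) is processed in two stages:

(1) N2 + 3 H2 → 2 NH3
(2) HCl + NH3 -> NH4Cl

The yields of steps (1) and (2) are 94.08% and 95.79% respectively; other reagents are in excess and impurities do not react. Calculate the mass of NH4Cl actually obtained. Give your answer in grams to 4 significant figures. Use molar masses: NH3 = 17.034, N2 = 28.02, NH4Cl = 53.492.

727.2 g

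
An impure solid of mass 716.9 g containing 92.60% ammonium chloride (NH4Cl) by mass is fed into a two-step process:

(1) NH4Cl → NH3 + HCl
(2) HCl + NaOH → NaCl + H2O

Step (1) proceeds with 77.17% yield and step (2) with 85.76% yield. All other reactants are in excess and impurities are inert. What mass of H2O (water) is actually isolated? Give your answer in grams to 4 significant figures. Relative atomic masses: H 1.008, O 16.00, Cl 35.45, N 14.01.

Pure NH4Cl = 716.9 × 0.9260 = 663.85 g.
M(NH4Cl) = 14.01 + 4(1.008) + 35.45 = 53.492 g/mol.
M(H2O) = 2(1.008) + 16.00 = 18.016 g/mol.
n(NH4Cl) = 663.85 / 53.492 = 12.410 mol.
Step 1 (NH4Cl:HCl = 1:1): theoretical n(HCl) = 12.410 mol; at 77.17% yield, n(HCl) = 9.5770 mol.
Step 2 (HCl:H2O = 1:1): theoretical n(H2O) = 9.5770 mol, so theoretical mass = 9.5770 × 18.016 = 172.54 g.
At 85.76% yield, actual mass of H2O = 172.54 × 0.8576 = 147.97 g.

148.0 g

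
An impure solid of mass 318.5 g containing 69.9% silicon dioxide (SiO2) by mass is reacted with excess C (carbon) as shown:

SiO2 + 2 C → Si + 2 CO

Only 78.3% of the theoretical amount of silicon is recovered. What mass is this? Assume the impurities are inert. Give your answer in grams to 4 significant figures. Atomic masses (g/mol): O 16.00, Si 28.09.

81.49 g

Pure SiO2 available = 318.5 g × 0.699 = 222.63 g.
M(SiO2) = 28.09 + 2(16.00) = 60.09 g/mol.
M(Si) = 28.09 g/mol.
n(SiO2) = 222.63 g / 60.09 g/mol = 3.7050 mol.
From the equation the SiO2:Si mole ratio is 1:1, so n(Si) = 3.7050 × 1/1 = 3.7050 mol.
Mass of Si = 3.7050 mol × 28.09 g/mol = 104.07 g.
Actual mass collected = 104.07 g × 0.783 = 81.489 g.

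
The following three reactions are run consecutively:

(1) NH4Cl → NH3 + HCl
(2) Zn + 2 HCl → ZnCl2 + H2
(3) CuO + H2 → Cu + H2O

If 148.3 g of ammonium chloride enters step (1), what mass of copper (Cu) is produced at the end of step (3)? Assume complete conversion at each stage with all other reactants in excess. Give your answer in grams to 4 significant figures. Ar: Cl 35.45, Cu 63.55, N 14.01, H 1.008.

88.09 g

M(NH4Cl) = 14.01 + 4(1.008) + 35.45 = 53.492 g/mol.
M(Cu) = 63.55 g/mol.
n(NH4Cl) = 148.3 / 53.492 = 2.7724 mol.
Reaction (1): NH4Cl→HCl ratio 1:1 ⇒ n(HCl) = 2.7724 mol.
Reaction (2): HCl→H2 ratio 2:1 ⇒ n(H2) = 1.3862 mol.
Reaction (3): H2→Cu ratio 1:1 ⇒ n(Cu) = 1.3862 mol.
Mass of Cu = 1.3862 × 63.55 = 88.092 g.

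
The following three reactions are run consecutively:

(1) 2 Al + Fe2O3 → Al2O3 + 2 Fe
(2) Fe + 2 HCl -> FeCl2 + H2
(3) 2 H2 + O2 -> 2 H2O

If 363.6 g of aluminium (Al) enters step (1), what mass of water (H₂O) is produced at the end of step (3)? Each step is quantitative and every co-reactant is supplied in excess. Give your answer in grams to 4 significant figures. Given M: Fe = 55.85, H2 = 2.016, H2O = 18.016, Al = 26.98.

n(Al) = 363.6 / 26.98 = 13.477 mol.
Reaction (1): Al→Fe ratio 2:2 ⇒ n(Fe) = 13.477 mol.
Reaction (2): Fe→H2 ratio 1:1 ⇒ n(H2) = 13.477 mol.
Reaction (3): H2→H2O ratio 2:2 ⇒ n(H2O) = 13.477 mol.
Mass of H2O = 13.477 × 18.016 = 242.80 g.

242.8 g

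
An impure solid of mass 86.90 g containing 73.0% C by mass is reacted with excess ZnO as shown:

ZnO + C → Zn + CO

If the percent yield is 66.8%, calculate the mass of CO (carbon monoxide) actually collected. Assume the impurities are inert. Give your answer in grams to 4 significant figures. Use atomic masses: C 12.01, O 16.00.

Pure C available = 86.90 g × 0.730 = 63.437 g.
M(C) = 12.01 g/mol.
M(CO) = 12.01 + 16.00 = 28.01 g/mol.
n(C) = 63.437 g / 12.01 g/mol = 5.2820 mol.
From the equation the C:CO mole ratio is 1:1, so n(CO) = 5.2820 × 1/1 = 5.2820 mol.
Mass of CO = 5.2820 mol × 28.01 g/mol = 147.95 g.
Actual mass collected = 147.95 g × 0.668 = 98.830 g.

98.83 g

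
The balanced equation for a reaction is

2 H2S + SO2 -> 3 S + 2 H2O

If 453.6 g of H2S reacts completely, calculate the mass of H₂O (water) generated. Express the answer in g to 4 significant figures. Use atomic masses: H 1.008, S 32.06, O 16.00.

239.8 g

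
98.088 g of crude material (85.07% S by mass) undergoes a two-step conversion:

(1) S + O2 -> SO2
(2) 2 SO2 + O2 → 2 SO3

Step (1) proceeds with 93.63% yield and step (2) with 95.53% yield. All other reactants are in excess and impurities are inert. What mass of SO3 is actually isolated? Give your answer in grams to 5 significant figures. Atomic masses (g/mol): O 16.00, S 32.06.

186.38 g

Pure S = 98.088 × 0.8507 = 83.4435 g.
M(S) = 32.06 g/mol.
M(SO3) = 32.06 + 3(16.00) = 80.06 g/mol.
n(S) = 83.4435 / 32.06 = 2.60273 mol.
Step 1 (S:SO2 = 1:1): theoretical n(SO2) = 2.60273 mol; at 93.63% yield, n(SO2) = 2.43693 mol.
Step 2 (SO2:SO3 = 2:2): theoretical n(SO3) = 2.43693 mol, so theoretical mass = 2.43693 × 80.06 = 195.101 g.
At 95.53% yield, actual mass of SO3 = 195.101 × 0.9553 = 186.380 g.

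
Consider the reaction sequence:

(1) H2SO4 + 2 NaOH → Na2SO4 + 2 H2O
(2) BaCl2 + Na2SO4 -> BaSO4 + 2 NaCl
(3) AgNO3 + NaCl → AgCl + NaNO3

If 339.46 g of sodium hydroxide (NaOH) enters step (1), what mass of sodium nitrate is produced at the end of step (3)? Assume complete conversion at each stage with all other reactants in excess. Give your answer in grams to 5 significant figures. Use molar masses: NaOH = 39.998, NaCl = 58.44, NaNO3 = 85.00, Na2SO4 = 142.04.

n(NaOH) = 339.46 / 39.998 = 8.48692 mol.
Reaction (1): NaOH→Na2SO4 ratio 2:1 ⇒ n(Na2SO4) = 4.24346 mol.
Reaction (2): Na2SO4→NaCl ratio 1:2 ⇒ n(NaCl) = 8.48692 mol.
Reaction (3): NaCl→NaNO3 ratio 1:1 ⇒ n(NaNO3) = 8.48692 mol.
Mass of NaNO3 = 8.48692 × 85.00 = 721.389 g.

721.39 g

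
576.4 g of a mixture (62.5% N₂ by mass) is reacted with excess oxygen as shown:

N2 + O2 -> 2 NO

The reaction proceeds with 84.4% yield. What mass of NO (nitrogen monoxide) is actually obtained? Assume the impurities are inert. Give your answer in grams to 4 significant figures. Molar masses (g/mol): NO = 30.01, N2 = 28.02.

651.3 g

Pure N2 available = 576.4 g × 0.625 = 360.25 g.
n(N2) = 360.25 g / 28.02 g/mol = 12.857 mol.
From the equation the N2:NO mole ratio is 1:2, so n(NO) = 12.857 × 2/1 = 25.714 mol.
Mass of NO = 25.714 mol × 30.01 g/mol = 771.67 g.
Actual mass collected = 771.67 g × 0.844 = 651.29 g.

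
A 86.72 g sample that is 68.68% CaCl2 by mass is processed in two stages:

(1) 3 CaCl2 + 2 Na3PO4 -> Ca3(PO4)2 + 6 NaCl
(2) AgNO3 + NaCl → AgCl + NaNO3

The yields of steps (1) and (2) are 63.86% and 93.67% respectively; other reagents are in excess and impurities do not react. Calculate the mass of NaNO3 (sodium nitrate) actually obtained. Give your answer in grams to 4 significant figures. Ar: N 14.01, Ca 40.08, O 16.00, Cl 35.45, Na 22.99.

Pure CaCl2 = 86.72 × 0.6868 = 59.559 g.
M(CaCl2) = 40.08 + 2(35.45) = 110.98 g/mol.
M(NaNO3) = 22.99 + 14.01 + 3(16.00) = 85.00 g/mol.
n(CaCl2) = 59.559 / 110.98 = 0.53667 mol.
Step 1 (CaCl2:NaCl = 3:6): theoretical n(NaCl) = 1.0733 mol; at 63.86% yield, n(NaCl) = 0.68543 mol.
Step 2 (NaCl:NaNO3 = 1:1): theoretical n(NaNO3) = 0.68543 mol, so theoretical mass = 0.68543 × 85.00 = 58.262 g.
At 93.67% yield, actual mass of NaNO3 = 58.262 × 0.9367 = 54.574 g.

54.57 g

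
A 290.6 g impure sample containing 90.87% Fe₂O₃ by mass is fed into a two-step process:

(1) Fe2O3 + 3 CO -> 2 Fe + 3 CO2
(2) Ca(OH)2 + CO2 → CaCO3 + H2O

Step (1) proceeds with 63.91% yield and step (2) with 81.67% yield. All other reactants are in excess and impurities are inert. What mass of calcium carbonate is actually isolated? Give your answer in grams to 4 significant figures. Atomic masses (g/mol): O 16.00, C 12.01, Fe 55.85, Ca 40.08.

Pure Fe2O3 = 290.6 × 0.9087 = 264.07 g.
M(Fe2O3) = 2(55.85) + 3(16.00) = 159.70 g/mol.
M(CaCO3) = 40.08 + 12.01 + 3(16.00) = 100.09 g/mol.
n(Fe2O3) = 264.07 / 159.70 = 1.6535 mol.
Step 1 (Fe2O3:CO2 = 1:3): theoretical n(CO2) = 4.9606 mol; at 63.91% yield, n(CO2) = 3.1703 mol.
Step 2 (CO2:CaCO3 = 1:1): theoretical n(CaCO3) = 3.1703 mol, so theoretical mass = 3.1703 × 100.09 = 317.32 g.
At 81.67% yield, actual mass of CaCO3 = 317.32 × 0.8167 = 259.15 g.

259.2 g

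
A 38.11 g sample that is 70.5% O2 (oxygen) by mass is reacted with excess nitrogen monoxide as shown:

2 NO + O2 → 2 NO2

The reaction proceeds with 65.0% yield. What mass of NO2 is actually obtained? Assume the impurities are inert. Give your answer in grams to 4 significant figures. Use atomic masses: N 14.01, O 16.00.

Pure O2 available = 38.11 g × 0.705 = 26.868 g.
M(O2) = 2(16.00) = 32.00 g/mol.
M(NO2) = 14.01 + 2(16.00) = 46.01 g/mol.
n(O2) = 26.868 g / 32.00 g/mol = 0.83961 mol.
From the equation the O2:NO2 mole ratio is 1:2, so n(NO2) = 0.83961 × 2/1 = 1.6792 mol.
Mass of NO2 = 1.6792 mol × 46.01 g/mol = 77.261 g.
Actual mass collected = 77.261 g × 0.650 = 50.220 g.

50.22 g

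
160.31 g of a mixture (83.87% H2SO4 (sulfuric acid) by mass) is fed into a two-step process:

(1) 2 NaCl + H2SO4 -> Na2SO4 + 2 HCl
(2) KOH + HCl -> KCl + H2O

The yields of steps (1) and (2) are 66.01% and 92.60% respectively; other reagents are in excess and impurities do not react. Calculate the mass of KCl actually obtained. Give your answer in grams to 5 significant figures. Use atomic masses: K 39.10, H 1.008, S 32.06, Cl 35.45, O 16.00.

124.94 g

Pure H2SO4 = 160.31 × 0.8387 = 134.452 g.
M(H2SO4) = 2(1.008) + 32.06 + 4(16.00) = 98.076 g/mol.
M(KCl) = 39.10 + 35.45 = 74.55 g/mol.
n(H2SO4) = 134.452 / 98.076 = 1.37090 mol.
Step 1 (H2SO4:HCl = 1:2): theoretical n(HCl) = 2.74179 mol; at 66.01% yield, n(HCl) = 1.80986 mol.
Step 2 (HCl:KCl = 1:1): theoretical n(KCl) = 1.80986 mol, so theoretical mass = 1.80986 × 74.55 = 134.925 g.
At 92.60% yield, actual mass of KCl = 134.925 × 0.9260 = 124.940 g.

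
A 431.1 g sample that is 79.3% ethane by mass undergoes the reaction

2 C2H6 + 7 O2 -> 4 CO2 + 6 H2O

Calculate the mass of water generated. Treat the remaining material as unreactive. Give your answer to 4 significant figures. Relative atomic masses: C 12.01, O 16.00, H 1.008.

614.5 g

Mass of pure C2H6 = 431.1 g × 0.793 = 341.86 g.
M(C2H6) = 2(12.01) + 6(1.008) = 30.068 g/mol.
M(H2O) = 2(1.008) + 16.00 = 18.016 g/mol.
n(C2H6) = 341.86 g / 30.068 g/mol = 11.370 mol.
From the equation the C2H6:H2O mole ratio is 2:6, so n(H2O) = 11.370 × 6/2 = 34.109 mol.
Mass of H2O = 34.109 mol × 18.016 g/mol = 614.51 g.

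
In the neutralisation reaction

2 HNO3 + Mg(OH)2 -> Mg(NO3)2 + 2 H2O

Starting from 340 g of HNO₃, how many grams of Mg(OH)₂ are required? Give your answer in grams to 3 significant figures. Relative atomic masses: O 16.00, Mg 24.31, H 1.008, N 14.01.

M(HNO3) = 1.008 + 14.01 + 3(16.00) = 63.018 g/mol.
M(Mg(OH)2) = 24.31 + 2(16.00) + 2(1.008) = 58.326 g/mol.
n(HNO3) = 340.0 g / 63.018 g/mol = 5.395 mol.
From the equation the HNO3:Mg(OH)2 mole ratio is 2:1, so n(Mg(OH)2) = 5.395 × 1/2 = 2.698 mol.
Mass of Mg(OH)2 = 2.698 mol × 58.326 g/mol = 157.3 g.

157 g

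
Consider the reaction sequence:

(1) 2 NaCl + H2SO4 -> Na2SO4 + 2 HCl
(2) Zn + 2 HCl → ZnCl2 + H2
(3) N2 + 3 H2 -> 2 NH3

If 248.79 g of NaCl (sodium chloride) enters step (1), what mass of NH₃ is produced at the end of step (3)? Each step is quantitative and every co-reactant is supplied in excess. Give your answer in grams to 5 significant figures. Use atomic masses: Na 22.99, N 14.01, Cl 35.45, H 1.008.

24.172 g

M(NaCl) = 22.99 + 35.45 = 58.44 g/mol.
M(NH3) = 14.01 + 3(1.008) = 17.034 g/mol.
n(NaCl) = 248.79 / 58.44 = 4.25719 mol.
Reaction (1): NaCl→HCl ratio 2:2 ⇒ n(HCl) = 4.25719 mol.
Reaction (2): HCl→H2 ratio 2:1 ⇒ n(H2) = 2.12859 mol.
Reaction (3): H2→NH3 ratio 3:2 ⇒ n(NH3) = 1.41906 mol.
Mass of NH3 = 1.41906 × 17.034 = 24.1723 g.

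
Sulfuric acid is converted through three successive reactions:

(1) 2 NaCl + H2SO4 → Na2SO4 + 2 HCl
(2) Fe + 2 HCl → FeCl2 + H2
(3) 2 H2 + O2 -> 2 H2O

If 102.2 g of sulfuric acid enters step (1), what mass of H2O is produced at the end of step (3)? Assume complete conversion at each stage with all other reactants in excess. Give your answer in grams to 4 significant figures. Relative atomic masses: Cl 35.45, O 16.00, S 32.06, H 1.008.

18.77 g

M(H2SO4) = 2(1.008) + 32.06 + 4(16.00) = 98.076 g/mol.
M(H2O) = 2(1.008) + 16.00 = 18.016 g/mol.
n(H2SO4) = 102.2 / 98.076 = 1.0420 mol.
Reaction (1): H2SO4→HCl ratio 1:2 ⇒ n(HCl) = 2.0841 mol.
Reaction (2): HCl→H2 ratio 2:1 ⇒ n(H2) = 1.0420 mol.
Reaction (3): H2→H2O ratio 2:2 ⇒ n(H2O) = 1.0420 mol.
Mass of H2O = 1.0420 × 18.016 = 18.774 g.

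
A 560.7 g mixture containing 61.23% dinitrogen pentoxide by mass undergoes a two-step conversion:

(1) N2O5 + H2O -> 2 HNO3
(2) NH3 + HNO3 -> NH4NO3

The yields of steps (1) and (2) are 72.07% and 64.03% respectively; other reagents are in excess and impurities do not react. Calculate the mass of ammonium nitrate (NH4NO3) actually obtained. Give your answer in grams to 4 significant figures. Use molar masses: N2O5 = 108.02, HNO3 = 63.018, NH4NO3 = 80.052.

Pure N2O5 = 560.7 × 0.6123 = 343.32 g.
n(N2O5) = 343.32 / 108.02 = 3.1783 mol.
Step 1 (N2O5:HNO3 = 1:2): theoretical n(HNO3) = 6.3565 mol; at 72.07% yield, n(HNO3) = 4.5812 mol.
Step 2 (HNO3:NH4NO3 = 1:1): theoretical n(NH4NO3) = 4.5812 mol, so theoretical mass = 4.5812 × 80.052 = 366.73 g.
At 64.03% yield, actual mass of NH4NO3 = 366.73 × 0.6403 = 234.82 g.

234.8 g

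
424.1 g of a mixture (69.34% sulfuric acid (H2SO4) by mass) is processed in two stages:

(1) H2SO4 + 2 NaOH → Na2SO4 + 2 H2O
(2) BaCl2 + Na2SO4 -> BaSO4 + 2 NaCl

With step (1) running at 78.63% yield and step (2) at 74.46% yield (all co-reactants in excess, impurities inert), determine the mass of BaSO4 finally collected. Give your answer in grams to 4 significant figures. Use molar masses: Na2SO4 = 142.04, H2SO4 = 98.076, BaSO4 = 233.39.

409.7 g

Pure H2SO4 = 424.1 × 0.6934 = 294.07 g.
n(H2SO4) = 294.07 / 98.076 = 2.9984 mol.
Step 1 (H2SO4:Na2SO4 = 1:1): theoretical n(Na2SO4) = 2.9984 mol; at 78.63% yield, n(Na2SO4) = 2.3576 mol.
Step 2 (Na2SO4:BaSO4 = 1:1): theoretical n(BaSO4) = 2.3576 mol, so theoretical mass = 2.3576 × 233.39 = 550.25 g.
At 74.46% yield, actual mass of BaSO4 = 550.25 × 0.7446 = 409.72 g.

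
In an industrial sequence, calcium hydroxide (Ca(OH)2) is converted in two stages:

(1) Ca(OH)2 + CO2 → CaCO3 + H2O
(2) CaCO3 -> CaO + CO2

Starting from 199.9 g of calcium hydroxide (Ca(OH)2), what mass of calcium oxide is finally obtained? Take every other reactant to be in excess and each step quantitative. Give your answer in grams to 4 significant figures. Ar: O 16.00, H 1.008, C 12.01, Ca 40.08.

M(Ca(OH)2) = 40.08 + 2(16.00) + 2(1.008) = 74.096 g/mol.
M(CaO) = 40.08 + 16.00 = 56.08 g/mol.
n(Ca(OH)2) = 199.90 / 74.096 = 2.6979 mol.
Step 1 gives a 1:1 ratio of Ca(OH)2 to CaCO3, so n(CaCO3) = 2.6979 mol.
In step 2 the CaCO3:CaO ratio is 1:1, so n(CaO) = 2.6979 mol.
Mass of CaO = 2.6979 × 56.08 = 151.30 g.

151.3 g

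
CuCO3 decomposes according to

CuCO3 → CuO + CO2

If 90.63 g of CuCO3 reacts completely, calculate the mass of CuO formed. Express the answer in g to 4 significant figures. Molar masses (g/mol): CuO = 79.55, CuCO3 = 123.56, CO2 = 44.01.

58.35 g

n(CuCO3) = 90.630 g / 123.56 g/mol = 0.73349 mol.
From the equation the CuCO3:CuO mole ratio is 1:1, so n(CuO) = 0.73349 × 1/1 = 0.73349 mol.
Mass of CuO = 0.73349 mol × 79.55 g/mol = 58.349 g.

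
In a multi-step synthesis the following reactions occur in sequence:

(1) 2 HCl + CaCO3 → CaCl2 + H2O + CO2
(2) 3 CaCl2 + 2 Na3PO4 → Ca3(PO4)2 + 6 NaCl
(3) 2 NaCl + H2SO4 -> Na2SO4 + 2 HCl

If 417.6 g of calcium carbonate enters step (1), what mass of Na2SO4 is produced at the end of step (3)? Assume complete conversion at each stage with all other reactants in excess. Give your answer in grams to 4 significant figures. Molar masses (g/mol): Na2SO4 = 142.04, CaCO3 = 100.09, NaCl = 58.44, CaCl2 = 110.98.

592.6 g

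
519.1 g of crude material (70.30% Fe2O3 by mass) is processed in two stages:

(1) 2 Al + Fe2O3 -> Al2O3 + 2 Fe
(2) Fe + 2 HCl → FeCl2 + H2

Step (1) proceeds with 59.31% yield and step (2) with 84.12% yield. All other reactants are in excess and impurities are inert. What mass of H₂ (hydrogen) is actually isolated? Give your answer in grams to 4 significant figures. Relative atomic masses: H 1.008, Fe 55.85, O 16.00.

4.597 g

Pure Fe2O3 = 519.1 × 0.7030 = 364.93 g.
M(Fe2O3) = 2(55.85) + 3(16.00) = 159.70 g/mol.
M(H2) = 2(1.008) = 2.016 g/mol.
n(Fe2O3) = 364.93 / 159.70 = 2.2851 mol.
Step 1 (Fe2O3:Fe = 1:2): theoretical n(Fe) = 4.5702 mol; at 59.31% yield, n(Fe) = 2.7106 mol.
Step 2 (Fe:H2 = 1:1): theoretical n(H2) = 2.7106 mol, so theoretical mass = 2.7106 × 2.016 = 5.4645 g.
At 84.12% yield, actual mass of H2 = 5.4645 × 0.8412 = 4.5967 g.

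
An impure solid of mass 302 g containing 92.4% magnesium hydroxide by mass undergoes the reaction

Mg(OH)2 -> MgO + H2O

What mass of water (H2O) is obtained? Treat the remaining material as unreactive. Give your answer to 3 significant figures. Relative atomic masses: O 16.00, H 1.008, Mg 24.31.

86.2 g

Mass of pure Mg(OH)2 = 302 g × 0.924 = 279.0 g.
M(Mg(OH)2) = 24.31 + 2(16.00) + 2(1.008) = 58.326 g/mol.
M(H2O) = 2(1.008) + 16.00 = 18.016 g/mol.
n(Mg(OH)2) = 279.0 g / 58.326 g/mol = 4.784 mol.
From the equation the Mg(OH)2:H2O mole ratio is 1:1, so n(H2O) = 4.784 × 1/1 = 4.784 mol.
Mass of H2O = 4.784 mol × 18.016 g/mol = 86.19 g.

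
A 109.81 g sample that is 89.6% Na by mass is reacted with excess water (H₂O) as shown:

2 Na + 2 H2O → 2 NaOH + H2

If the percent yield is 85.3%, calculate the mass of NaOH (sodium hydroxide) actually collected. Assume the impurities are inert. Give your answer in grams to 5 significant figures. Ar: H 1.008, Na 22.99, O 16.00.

Pure Na available = 109.81 g × 0.896 = 98.3898 g.
M(Na) = 22.99 g/mol.
M(NaOH) = 22.99 + 16.00 + 1.008 = 39.998 g/mol.
n(Na) = 98.3898 g / 22.99 g/mol = 4.27968 mol.
From the equation the Na:NaOH mole ratio is 2:2, so n(NaOH) = 4.27968 × 2/2 = 4.27968 mol.
Mass of NaOH = 4.27968 mol × 39.998 g/mol = 171.178 g.
Actual mass collected = 171.178 g × 0.853 = 146.015 g.

146.02 g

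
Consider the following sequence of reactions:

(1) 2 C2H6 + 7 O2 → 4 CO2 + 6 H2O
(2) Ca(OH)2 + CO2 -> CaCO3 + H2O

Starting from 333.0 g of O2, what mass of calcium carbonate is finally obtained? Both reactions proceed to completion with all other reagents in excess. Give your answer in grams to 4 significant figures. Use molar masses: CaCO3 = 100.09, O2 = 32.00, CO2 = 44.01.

595.2 g

n(O2) = 333.00 / 32.00 = 10.406 mol.
Step 1 gives a 7:4 ratio of O2 to CO2, so n(CO2) = 5.9464 mol.
In step 2 the CO2:CaCO3 ratio is 1:1, so n(CaCO3) = 5.9464 mol.
Mass of CaCO3 = 5.9464 × 100.09 = 595.18 g.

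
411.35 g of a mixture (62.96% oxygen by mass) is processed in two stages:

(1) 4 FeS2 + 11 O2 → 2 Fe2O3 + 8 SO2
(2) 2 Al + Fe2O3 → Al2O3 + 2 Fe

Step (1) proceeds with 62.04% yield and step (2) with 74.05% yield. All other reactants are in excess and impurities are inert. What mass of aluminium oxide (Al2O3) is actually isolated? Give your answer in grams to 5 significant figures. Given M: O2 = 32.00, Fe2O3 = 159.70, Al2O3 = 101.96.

68.927 g

Pure O2 = 411.35 × 0.6296 = 258.986 g.
n(O2) = 258.986 / 32.00 = 8.09331 mol.
Step 1 (O2:Fe2O3 = 11:2): theoretical n(Fe2O3) = 1.47151 mol; at 62.04% yield, n(Fe2O3) = 0.912926 mol.
Step 2 (Fe2O3:Al2O3 = 1:1): theoretical n(Al2O3) = 0.912926 mol, so theoretical mass = 0.912926 × 101.96 = 93.0819 g.
At 74.05% yield, actual mass of Al2O3 = 93.0819 × 0.7405 = 68.9271 g.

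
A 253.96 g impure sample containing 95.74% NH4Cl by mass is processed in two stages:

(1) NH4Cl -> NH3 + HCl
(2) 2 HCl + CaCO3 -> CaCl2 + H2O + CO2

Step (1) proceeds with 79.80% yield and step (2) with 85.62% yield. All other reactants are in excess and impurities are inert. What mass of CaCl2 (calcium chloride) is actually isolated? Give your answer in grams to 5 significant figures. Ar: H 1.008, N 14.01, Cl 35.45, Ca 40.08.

Pure NH4Cl = 253.96 × 0.9574 = 243.141 g.
M(NH4Cl) = 14.01 + 4(1.008) + 35.45 = 53.492 g/mol.
M(CaCl2) = 40.08 + 2(35.45) = 110.98 g/mol.
n(NH4Cl) = 243.141 / 53.492 = 4.54538 mol.
Step 1 (NH4Cl:HCl = 1:1): theoretical n(HCl) = 4.54538 mol; at 79.80% yield, n(HCl) = 3.62721 mol.
Step 2 (HCl:CaCl2 = 2:1): theoretical n(CaCl2) = 1.81361 mol, so theoretical mass = 1.81361 × 110.98 = 201.274 g.
At 85.62% yield, actual mass of CaCl2 = 201.274 × 0.8562 = 172.331 g.

172.33 g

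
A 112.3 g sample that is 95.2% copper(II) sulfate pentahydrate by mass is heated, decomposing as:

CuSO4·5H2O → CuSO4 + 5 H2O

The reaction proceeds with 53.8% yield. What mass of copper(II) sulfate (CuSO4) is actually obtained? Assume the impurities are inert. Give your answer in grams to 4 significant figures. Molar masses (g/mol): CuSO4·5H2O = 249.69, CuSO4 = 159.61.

Pure CuSO4·5H2O available = 112.3 g × 0.952 = 106.91 g.
n(CuSO4·5H2O) = 106.91 g / 249.69 g/mol = 0.42817 mol.
From the equation the CuSO4·5H2O:CuSO4 mole ratio is 1:1, so n(CuSO4) = 0.42817 × 1/1 = 0.42817 mol.
Mass of CuSO4 = 0.42817 mol × 159.61 g/mol = 68.340 g.
Actual mass collected = 68.340 g × 0.538 = 36.767 g.

36.77 g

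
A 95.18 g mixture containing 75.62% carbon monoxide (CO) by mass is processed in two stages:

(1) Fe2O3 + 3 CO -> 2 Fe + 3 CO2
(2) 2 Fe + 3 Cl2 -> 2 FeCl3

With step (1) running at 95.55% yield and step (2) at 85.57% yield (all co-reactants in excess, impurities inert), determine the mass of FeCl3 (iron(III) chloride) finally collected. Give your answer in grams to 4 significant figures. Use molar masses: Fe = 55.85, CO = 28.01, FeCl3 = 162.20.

227.2 g

Pure CO = 95.18 × 0.7562 = 71.975 g.
n(CO) = 71.975 / 28.01 = 2.5696 mol.
Step 1 (CO:Fe = 3:2): theoretical n(Fe) = 1.7131 mol; at 95.55% yield, n(Fe) = 1.6368 mol.
Step 2 (Fe:FeCl3 = 2:2): theoretical n(FeCl3) = 1.6368 mol, so theoretical mass = 1.6368 × 162.20 = 265.50 g.
At 85.57% yield, actual mass of FeCl3 = 265.50 × 0.8557 = 227.19 g.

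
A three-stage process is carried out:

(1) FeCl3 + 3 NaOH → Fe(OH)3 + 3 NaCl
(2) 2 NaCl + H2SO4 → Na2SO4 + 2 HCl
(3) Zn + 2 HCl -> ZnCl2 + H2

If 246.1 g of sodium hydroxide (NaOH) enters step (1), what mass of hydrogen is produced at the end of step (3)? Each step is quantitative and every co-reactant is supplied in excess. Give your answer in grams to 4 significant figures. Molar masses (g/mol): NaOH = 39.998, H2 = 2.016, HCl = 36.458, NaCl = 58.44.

n(NaOH) = 246.1 / 39.998 = 6.1528 mol.
Reaction (1): NaOH→NaCl ratio 3:3 ⇒ n(NaCl) = 6.1528 mol.
Reaction (2): NaCl→HCl ratio 2:2 ⇒ n(HCl) = 6.1528 mol.
Reaction (3): HCl→H2 ratio 2:1 ⇒ n(H2) = 3.0764 mol.
Mass of H2 = 3.0764 × 2.016 = 6.2020 g.

6.202 g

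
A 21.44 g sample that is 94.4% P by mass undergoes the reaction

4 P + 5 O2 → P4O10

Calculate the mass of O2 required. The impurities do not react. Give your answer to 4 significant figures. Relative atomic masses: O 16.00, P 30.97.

26.14 g

Mass of pure P = 21.44 g × 0.944 = 20.239 g.
M(P) = 30.97 g/mol.
M(O2) = 2(16.00) = 32.00 g/mol.
n(P) = 20.239 g / 30.97 g/mol = 0.65352 mol.
From the equation the P:O2 mole ratio is 4:5, so n(O2) = 0.65352 × 5/4 = 0.81689 mol.
Mass of O2 = 0.81689 mol × 32.00 g/mol = 26.141 g.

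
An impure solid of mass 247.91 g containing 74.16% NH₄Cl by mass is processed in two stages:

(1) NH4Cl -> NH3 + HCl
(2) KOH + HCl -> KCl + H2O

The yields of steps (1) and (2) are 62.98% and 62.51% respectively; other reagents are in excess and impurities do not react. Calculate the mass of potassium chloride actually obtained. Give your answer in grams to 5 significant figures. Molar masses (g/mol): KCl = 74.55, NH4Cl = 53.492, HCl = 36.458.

100.87 g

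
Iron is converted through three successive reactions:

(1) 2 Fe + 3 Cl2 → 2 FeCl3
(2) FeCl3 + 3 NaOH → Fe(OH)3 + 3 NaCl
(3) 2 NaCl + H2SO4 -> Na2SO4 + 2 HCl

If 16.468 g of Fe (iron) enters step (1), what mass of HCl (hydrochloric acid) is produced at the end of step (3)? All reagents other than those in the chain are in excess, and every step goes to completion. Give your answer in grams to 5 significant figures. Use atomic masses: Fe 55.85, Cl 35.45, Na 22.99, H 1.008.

M(Fe) = 55.85 g/mol.
M(HCl) = 1.008 + 35.45 = 36.458 g/mol.
n(Fe) = 16.468 / 55.85 = 0.294861 mol.
Reaction (1): Fe→FeCl3 ratio 2:2 ⇒ n(FeCl3) = 0.294861 mol.
Reaction (2): FeCl3→NaCl ratio 1:3 ⇒ n(NaCl) = 0.884584 mol.
Reaction (3): NaCl→HCl ratio 2:2 ⇒ n(HCl) = 0.884584 mol.
Mass of HCl = 0.884584 × 36.458 = 32.2502 g.

32.250 g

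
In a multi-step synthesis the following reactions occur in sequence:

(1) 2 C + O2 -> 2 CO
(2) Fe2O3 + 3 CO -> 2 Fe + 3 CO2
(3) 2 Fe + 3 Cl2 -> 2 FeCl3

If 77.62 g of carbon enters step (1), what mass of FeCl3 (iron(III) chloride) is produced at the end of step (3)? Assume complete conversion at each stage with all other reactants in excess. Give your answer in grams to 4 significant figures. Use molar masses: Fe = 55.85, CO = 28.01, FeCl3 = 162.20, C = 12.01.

n(C) = 77.62 / 12.01 = 6.4629 mol.
Reaction (1): C→CO ratio 2:2 ⇒ n(CO) = 6.4629 mol.
Reaction (2): CO→Fe ratio 3:2 ⇒ n(Fe) = 4.3086 mol.
Reaction (3): Fe→FeCl3 ratio 2:2 ⇒ n(FeCl3) = 4.3086 mol.
Mass of FeCl3 = 4.3086 × 162.20 = 698.86 g.

698.9 g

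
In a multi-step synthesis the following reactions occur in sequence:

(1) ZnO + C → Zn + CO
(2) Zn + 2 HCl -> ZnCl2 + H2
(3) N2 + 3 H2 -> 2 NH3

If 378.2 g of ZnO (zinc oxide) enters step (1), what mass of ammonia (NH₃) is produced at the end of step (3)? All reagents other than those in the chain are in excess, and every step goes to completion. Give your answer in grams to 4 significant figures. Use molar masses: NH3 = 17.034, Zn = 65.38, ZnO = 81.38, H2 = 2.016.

52.78 g

n(ZnO) = 378.2 / 81.38 = 4.6473 mol.
Reaction (1): ZnO→Zn ratio 1:1 ⇒ n(Zn) = 4.6473 mol.
Reaction (2): Zn→H2 ratio 1:1 ⇒ n(H2) = 4.6473 mol.
Reaction (3): H2→NH3 ratio 3:2 ⇒ n(NH3) = 3.0982 mol.
Mass of NH3 = 3.0982 × 17.034 = 52.775 g.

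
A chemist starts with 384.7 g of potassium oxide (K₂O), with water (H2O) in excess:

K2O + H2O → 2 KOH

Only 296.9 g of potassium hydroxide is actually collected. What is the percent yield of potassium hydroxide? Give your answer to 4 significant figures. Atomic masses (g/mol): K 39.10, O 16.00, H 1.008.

64.79 %

M(K2O) = 2(39.10) + 16.00 = 94.20 g/mol.
M(KOH) = 39.10 + 16.00 + 1.008 = 56.108 g/mol.
n(K2O) = 384.70 g / 94.20 g/mol = 4.0839 mol.
From the equation the K2O:KOH mole ratio is 1:2, so n(KOH) = 4.0839 × 2/1 = 8.1677 mol.
Mass of KOH = 8.1677 mol × 56.108 g/mol = 458.27 g.
This is the theoretical yield. Percent yield = 296.9 g / 458.27 g × 100% = 64.786%.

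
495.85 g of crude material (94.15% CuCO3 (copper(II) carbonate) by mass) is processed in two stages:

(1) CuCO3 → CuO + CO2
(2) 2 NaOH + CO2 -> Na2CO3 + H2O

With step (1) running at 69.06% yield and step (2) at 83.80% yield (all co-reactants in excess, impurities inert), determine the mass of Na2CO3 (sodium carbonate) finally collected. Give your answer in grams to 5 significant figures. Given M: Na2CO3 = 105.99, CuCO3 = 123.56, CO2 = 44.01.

231.75 g

Pure CuCO3 = 495.85 × 0.9415 = 466.843 g.
n(CuCO3) = 466.843 / 123.56 = 3.77827 mol.
Step 1 (CuCO3:CO2 = 1:1): theoretical n(CO2) = 3.77827 mol; at 69.06% yield, n(CO2) = 2.60927 mol.
Step 2 (CO2:Na2CO3 = 1:1): theoretical n(Na2CO3) = 2.60927 mol, so theoretical mass = 2.60927 × 105.99 = 276.557 g.
At 83.80% yield, actual mass of Na2CO3 = 276.557 × 0.8380 = 231.755 g.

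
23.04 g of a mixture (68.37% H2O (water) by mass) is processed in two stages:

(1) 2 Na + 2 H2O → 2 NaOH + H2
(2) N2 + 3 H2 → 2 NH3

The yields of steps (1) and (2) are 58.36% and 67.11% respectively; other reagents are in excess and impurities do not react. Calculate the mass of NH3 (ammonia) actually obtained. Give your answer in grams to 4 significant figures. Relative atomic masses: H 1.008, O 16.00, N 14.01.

1.944 g

Pure H2O = 23.04 × 0.6837 = 15.752 g.
M(H2O) = 2(1.008) + 16.00 = 18.016 g/mol.
M(NH3) = 14.01 + 3(1.008) = 17.034 g/mol.
n(H2O) = 15.752 / 18.016 = 0.87436 mol.
Step 1 (H2O:H2 = 2:1): theoretical n(H2) = 0.43718 mol; at 58.36% yield, n(H2) = 0.25514 mol.
Step 2 (H2:NH3 = 3:2): theoretical n(NH3) = 0.17009 mol, so theoretical mass = 0.17009 × 17.034 = 2.8973 g.
At 67.11% yield, actual mass of NH3 = 2.8973 × 0.6711 = 1.9444 g.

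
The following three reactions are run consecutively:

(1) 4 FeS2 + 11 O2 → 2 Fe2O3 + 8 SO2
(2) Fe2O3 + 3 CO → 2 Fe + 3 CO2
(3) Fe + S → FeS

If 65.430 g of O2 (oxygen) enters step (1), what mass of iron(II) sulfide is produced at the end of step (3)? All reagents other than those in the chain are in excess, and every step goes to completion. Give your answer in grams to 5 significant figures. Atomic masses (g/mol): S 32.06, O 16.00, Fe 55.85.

M(O2) = 2(16.00) = 32.00 g/mol.
M(FeS) = 55.85 + 32.06 = 87.91 g/mol.
n(O2) = 65.430 / 32.00 = 2.04469 mol.
Reaction (1): O2→Fe2O3 ratio 11:2 ⇒ n(Fe2O3) = 0.371761 mol.
Reaction (2): Fe2O3→Fe ratio 1:2 ⇒ n(Fe) = 0.743523 mol.
Reaction (3): Fe→FeS ratio 1:1 ⇒ n(FeS) = 0.743523 mol.
Mass of FeS = 0.743523 × 87.91 = 65.3631 g.

65.363 g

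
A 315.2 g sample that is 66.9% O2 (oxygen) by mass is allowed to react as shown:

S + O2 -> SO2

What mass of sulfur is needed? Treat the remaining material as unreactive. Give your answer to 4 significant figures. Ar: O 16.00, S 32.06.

Mass of pure O2 = 315.2 g × 0.669 = 210.87 g.
M(O2) = 2(16.00) = 32.00 g/mol.
M(S) = 32.06 g/mol.
n(O2) = 210.87 g / 32.00 g/mol = 6.5897 mol.
From the equation the O2:S mole ratio is 1:1, so n(S) = 6.5897 × 1/1 = 6.5897 mol.
Mass of S = 6.5897 mol × 32.06 g/mol = 211.26 g.

211.3 g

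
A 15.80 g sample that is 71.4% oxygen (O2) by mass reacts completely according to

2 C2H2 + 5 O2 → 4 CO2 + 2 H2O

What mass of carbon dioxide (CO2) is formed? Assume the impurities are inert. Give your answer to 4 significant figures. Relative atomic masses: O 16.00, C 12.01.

Mass of pure O2 = 15.80 g × 0.714 = 11.281 g.
M(O2) = 2(16.00) = 32.00 g/mol.
M(CO2) = 12.01 + 2(16.00) = 44.01 g/mol.
n(O2) = 11.281 g / 32.00 g/mol = 0.35254 mol.
From the equation the O2:CO2 mole ratio is 5:4, so n(CO2) = 0.35254 × 4/5 = 0.28203 mol.
Mass of CO2 = 0.28203 mol × 44.01 g/mol = 12.412 g.

12.41 g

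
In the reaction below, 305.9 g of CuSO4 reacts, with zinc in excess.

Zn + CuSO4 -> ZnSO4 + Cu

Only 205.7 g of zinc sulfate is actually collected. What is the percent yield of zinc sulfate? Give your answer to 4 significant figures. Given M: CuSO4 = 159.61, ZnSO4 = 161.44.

66.48 %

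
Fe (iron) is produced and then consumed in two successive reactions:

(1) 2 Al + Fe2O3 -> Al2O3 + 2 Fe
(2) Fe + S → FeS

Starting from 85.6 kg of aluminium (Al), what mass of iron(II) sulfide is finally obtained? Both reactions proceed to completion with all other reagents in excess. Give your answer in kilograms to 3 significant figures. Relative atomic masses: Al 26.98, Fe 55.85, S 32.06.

279 kg

M(Al) = 26.98 g/mol.
M(FeS) = 55.85 + 32.06 = 87.91 g/mol.
85.6 kg = 85600 g.
n(Al) = 85600 / 26.98 = 3173 mol.
Step 1 gives a 2:2 ratio of Al to Fe, so n(Fe) = 3173 mol.
In step 2 the Fe:FeS ratio is 1:1, so n(FeS) = 3173 mol.
Mass of FeS = 3173 × 87.91 = 278900 g = 279 kg.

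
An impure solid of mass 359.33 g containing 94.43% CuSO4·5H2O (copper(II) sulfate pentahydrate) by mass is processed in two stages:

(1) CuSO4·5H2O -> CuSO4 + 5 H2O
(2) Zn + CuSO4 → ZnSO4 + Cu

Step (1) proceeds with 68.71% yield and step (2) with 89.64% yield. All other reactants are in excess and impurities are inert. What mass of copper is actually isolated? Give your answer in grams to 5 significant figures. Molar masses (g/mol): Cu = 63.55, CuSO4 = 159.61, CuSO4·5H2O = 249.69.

Pure CuSO4·5H2O = 359.33 × 0.9443 = 339.315 g.
n(CuSO4·5H2O) = 339.315 / 249.69 = 1.35895 mol.
Step 1 (CuSO4·5H2O:CuSO4 = 1:1): theoretical n(CuSO4) = 1.35895 mol; at 68.71% yield, n(CuSO4) = 0.933732 mol.
Step 2 (CuSO4:Cu = 1:1): theoretical n(Cu) = 0.933732 mol, so theoretical mass = 0.933732 × 63.55 = 59.3387 g.
At 89.64% yield, actual mass of Cu = 59.3387 × 0.8964 = 53.1912 g.

53.191 g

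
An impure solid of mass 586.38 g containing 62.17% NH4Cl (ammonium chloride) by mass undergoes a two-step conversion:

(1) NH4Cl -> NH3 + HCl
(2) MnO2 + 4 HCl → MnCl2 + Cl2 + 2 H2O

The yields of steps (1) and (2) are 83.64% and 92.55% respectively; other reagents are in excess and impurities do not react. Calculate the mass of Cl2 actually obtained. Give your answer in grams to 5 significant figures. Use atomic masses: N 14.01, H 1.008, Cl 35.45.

93.508 g

Pure NH4Cl = 586.38 × 0.6217 = 364.552 g.
M(NH4Cl) = 14.01 + 4(1.008) + 35.45 = 53.492 g/mol.
M(Cl2) = 2(35.45) = 70.90 g/mol.
n(NH4Cl) = 364.552 / 53.492 = 6.81508 mol.
Step 1 (NH4Cl:HCl = 1:1): theoretical n(HCl) = 6.81508 mol; at 83.64% yield, n(HCl) = 5.70014 mol.
Step 2 (HCl:Cl2 = 4:1): theoretical n(Cl2) = 1.42503 mol, so theoretical mass = 1.42503 × 70.90 = 101.035 g.
At 92.55% yield, actual mass of Cl2 = 101.035 × 0.9255 = 93.5078 g.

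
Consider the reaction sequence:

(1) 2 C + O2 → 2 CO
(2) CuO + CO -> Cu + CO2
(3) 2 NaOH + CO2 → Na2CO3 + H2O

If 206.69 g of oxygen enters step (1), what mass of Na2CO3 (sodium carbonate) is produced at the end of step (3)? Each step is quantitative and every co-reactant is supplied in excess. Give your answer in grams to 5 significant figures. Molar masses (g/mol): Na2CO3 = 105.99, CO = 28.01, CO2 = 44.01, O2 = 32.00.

1369.2 g

n(O2) = 206.69 / 32.00 = 6.45906 mol.
Reaction (1): O2→CO ratio 1:2 ⇒ n(CO) = 12.9181 mol.
Reaction (2): CO→CO2 ratio 1:1 ⇒ n(CO2) = 12.9181 mol.
Reaction (3): CO2→Na2CO3 ratio 1:1 ⇒ n(Na2CO3) = 12.9181 mol.
Mass of Na2CO3 = 12.9181 × 105.99 = 1369.19 g.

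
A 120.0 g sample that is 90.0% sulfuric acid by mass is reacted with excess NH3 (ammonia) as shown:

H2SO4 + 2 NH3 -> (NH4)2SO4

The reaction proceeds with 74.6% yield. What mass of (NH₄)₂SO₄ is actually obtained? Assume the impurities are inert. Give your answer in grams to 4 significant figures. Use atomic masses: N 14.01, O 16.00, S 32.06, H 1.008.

Pure H2SO4 available = 120.0 g × 0.900 = 108.00 g.
M(H2SO4) = 2(1.008) + 32.06 + 4(16.00) = 98.076 g/mol.
M((NH4)2SO4) = 2(14.01) + 8(1.008) + 32.06 + 4(16.00) = 132.144 g/mol.
n(H2SO4) = 108.00 g / 98.076 g/mol = 1.1012 mol.
From the equation the H2SO4:(NH4)2SO4 mole ratio is 1:1, so n((NH4)2SO4) = 1.1012 × 1/1 = 1.1012 mol.
Mass of (NH4)2SO4 = 1.1012 mol × 132.144 g/mol = 145.52 g.
Actual mass collected = 145.52 g × 0.746 = 108.55 g.

108.6 g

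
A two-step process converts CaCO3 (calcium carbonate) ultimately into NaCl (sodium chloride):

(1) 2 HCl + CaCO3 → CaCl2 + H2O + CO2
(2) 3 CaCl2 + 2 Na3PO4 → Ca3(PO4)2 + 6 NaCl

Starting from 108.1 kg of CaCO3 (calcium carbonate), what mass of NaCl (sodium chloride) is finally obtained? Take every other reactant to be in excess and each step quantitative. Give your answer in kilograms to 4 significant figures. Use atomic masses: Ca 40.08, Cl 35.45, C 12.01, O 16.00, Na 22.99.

126.2 kg

M(CaCO3) = 40.08 + 12.01 + 3(16.00) = 100.09 g/mol.
M(NaCl) = 22.99 + 35.45 = 58.44 g/mol.
108.1 kg = 108100 g.
n(CaCO3) = 108100 / 100.09 = 1080.0 mol.
Step 1 gives a 1:1 ratio of CaCO3 to CaCl2, so n(CaCl2) = 1080.0 mol.
In step 2 the CaCl2:NaCl ratio is 3:6, so n(NaCl) = 2160.1 mol.
Mass of NaCl = 2160.1 × 58.44 = 126230 g = 126.2 kg.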